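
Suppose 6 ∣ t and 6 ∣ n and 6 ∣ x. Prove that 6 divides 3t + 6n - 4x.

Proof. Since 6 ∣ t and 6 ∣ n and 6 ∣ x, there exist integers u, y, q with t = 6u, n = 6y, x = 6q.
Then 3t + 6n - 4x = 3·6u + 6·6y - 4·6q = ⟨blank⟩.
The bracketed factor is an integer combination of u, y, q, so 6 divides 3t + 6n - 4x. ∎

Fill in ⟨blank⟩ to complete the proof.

6(-4q + 3u + 6y)

Each term has a factor of 6: 3·6u + 6·6y - 4·6q = 6·(-4q + 3u + 6y).
Since -4q + 3u + 6y is an integer, 6 ∣ (3t + 6n - 4x).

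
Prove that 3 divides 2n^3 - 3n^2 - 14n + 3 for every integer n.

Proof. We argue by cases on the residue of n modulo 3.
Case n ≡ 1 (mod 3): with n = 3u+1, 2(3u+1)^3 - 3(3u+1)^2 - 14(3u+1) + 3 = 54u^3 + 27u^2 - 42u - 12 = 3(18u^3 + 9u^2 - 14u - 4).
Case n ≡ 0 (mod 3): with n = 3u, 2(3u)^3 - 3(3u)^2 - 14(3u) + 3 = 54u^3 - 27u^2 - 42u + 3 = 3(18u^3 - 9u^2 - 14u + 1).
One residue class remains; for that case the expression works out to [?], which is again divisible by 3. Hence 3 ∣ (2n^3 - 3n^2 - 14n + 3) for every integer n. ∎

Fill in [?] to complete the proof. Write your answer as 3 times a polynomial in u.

3(18u^3 + 27u^2 - 2u - 7)

Only n ≡ 2 (mod 3) is unaccounted for. Put n = 3u+2:
2(3u+2)^3 - 3(3u+2)^2 - 14(3u+2) + 3 expands to 54u^3 + 81u^2 - 6u - 21,
and factoring out 3 leaves 3(18u^3 + 27u^2 - 2u - 7).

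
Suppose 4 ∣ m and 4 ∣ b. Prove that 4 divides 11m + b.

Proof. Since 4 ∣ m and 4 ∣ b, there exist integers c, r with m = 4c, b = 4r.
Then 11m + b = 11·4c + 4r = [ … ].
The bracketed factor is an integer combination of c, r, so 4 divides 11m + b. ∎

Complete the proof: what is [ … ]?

4(11c + r)

Each term has a factor of 4: 11·4c + 4r = 4·(11c + r).
Since 11c + r is an integer, 4 ∣ (11m + b).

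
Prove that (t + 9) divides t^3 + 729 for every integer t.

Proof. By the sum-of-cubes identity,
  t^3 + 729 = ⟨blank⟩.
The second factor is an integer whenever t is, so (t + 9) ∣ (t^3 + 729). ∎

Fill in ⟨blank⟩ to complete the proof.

Polynomial division of t^3 + 729 by t + 9 leaves remainder 0 and quotient t^2 - 9t + 81.
Hence t^3 + 729 = (t + 9)(t^2 - 9t + 81).

(t + 9)(t^2 - 9t + 81)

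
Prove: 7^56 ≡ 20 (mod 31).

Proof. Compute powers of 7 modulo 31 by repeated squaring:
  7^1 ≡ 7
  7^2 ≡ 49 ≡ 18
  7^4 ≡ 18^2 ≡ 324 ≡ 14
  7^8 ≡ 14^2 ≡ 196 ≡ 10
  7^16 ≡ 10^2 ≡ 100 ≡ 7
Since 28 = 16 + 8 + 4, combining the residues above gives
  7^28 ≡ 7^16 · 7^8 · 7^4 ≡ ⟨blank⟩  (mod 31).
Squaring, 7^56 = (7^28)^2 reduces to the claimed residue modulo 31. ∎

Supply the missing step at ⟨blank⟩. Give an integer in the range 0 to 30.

7^16 · 7^8 · 7^4 ≡ 7 · 10 · 14 = 980.
980 mod 31 = 19, so 7^28 ≡ 19 (mod 31).

19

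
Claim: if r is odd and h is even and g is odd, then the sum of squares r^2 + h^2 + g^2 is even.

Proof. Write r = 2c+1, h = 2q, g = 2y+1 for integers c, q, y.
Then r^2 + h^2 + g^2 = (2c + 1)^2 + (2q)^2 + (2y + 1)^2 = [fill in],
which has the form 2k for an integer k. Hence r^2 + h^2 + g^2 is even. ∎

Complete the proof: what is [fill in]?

(2c + 1)^2 + (2q)^2 + (2y + 1)^2 = 4c^2 + 4c + 4q^2 + 4y^2 + 4y + 2
= 2(2c^2 + 2c + 2q^2 + 2y^2 + 2y + 1).
Since 2c^2 + 2c + 2q^2 + 2y^2 + 2y + 1 is an integer, the sum of squares is of the form 2k for an integer k.

2(2c^2 + 2c + 2q^2 + 2y^2 + 2y + 1)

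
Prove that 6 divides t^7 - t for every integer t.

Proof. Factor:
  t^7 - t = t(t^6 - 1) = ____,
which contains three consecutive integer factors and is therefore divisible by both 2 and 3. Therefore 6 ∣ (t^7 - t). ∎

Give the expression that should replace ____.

(t - 1)t(t + 1)(t^4 + t^2 + 1)

t^6 - 1 = (t^2 - 1)(t^4 + t^2 + 1), and t^2 - 1 = (t-1)(t+1).
So t(t^6 - 1) = (t - 1)t(t + 1)(t^4 + t^2 + 1).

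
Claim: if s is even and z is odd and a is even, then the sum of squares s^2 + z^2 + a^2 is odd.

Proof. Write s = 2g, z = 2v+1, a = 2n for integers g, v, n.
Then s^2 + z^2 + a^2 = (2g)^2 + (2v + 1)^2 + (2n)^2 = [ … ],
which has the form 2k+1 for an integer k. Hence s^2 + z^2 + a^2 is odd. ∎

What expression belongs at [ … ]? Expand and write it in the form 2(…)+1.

2(2g^2 + 2n^2 + 2v^2 + 2v) + 1

(2g)^2 + (2v + 1)^2 + (2n)^2 = 4g^2 + 4n^2 + 4v^2 + 4v + 1
= 2(2g^2 + 2n^2 + 2v^2 + 2v) + 1.
Since 2g^2 + 2n^2 + 2v^2 + 2v is an integer, the sum of squares is of the form 2k+1 for an integer k.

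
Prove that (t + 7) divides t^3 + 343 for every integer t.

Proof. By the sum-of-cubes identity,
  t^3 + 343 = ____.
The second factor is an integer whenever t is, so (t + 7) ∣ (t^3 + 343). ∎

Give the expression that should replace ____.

Polynomial division of t^3 + 343 by t + 7 leaves remainder 0 and quotient t^2 - 7t + 49.
Hence t^3 + 343 = (t + 7)(t^2 - 7t + 49).

(t + 7)(t^2 - 7t + 49)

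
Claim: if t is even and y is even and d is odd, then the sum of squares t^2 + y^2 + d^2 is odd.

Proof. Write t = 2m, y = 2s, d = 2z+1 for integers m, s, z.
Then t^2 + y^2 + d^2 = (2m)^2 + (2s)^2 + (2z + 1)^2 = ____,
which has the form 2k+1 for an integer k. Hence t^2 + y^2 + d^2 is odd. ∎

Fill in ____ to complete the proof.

Expanding: (2m)^2 + (2s)^2 + (2z + 1)^2 = 4m^2 + 4s^2 + 4z^2 + 4z + 1.
Every term except the constant is even, so this is 2(2m^2 + 2s^2 + 2z^2 + 2z) + 1,
and 2m^2 + 2s^2 + 2z^2 + 2z ∈ ℤ gives the required form.

2(2m^2 + 2s^2 + 2z^2 + 2z) + 1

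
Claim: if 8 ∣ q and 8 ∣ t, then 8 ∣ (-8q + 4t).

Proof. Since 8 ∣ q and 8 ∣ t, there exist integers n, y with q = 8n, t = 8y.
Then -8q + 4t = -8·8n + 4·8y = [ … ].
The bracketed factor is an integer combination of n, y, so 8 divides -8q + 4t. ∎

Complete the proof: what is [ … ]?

Pull the common 8 out of every term: -8·8n + 4·8y = 8(-8n + 4y).
-8n + 4y is an integer, which exhibits the divisibility.

8(-8n + 4y)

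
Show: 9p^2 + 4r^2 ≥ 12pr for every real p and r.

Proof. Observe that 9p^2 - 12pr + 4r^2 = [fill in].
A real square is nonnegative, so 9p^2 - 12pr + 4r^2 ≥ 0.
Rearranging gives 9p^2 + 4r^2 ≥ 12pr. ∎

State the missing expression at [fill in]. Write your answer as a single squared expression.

The leading and trailing coefficients are 3^2 and 2^2, and 12 = 2·3·2, so the trinomial is (3p - 2r)^2.
Hence 9p^2 - 12pr + 4r^2 ≥ 0.

(3p - 2r)^2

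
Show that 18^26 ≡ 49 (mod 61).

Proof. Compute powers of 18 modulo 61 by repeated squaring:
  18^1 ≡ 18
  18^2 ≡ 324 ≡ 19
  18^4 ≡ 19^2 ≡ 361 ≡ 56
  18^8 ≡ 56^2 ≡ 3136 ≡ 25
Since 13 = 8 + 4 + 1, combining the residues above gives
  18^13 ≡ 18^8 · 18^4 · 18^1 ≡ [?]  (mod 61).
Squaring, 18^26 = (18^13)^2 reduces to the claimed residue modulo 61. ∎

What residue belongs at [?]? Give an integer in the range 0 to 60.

7

18^8 · 18^4 · 18^1 ≡ 25 · 56 · 18 = 25200.
25200 mod 61 = 7, so 18^13 ≡ 7 (mod 61).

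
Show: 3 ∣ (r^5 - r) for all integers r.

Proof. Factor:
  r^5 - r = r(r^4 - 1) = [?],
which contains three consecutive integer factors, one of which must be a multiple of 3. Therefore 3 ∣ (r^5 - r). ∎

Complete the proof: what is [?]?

(r - 1)r(r + 1)(r^2 + 1)

r^4 - 1 = (r^2 - 1)(r^2 + 1), and r^2 - 1 = (r-1)(r+1).
So r(r^4 - 1) = (r - 1)r(r + 1)(r^2 + 1).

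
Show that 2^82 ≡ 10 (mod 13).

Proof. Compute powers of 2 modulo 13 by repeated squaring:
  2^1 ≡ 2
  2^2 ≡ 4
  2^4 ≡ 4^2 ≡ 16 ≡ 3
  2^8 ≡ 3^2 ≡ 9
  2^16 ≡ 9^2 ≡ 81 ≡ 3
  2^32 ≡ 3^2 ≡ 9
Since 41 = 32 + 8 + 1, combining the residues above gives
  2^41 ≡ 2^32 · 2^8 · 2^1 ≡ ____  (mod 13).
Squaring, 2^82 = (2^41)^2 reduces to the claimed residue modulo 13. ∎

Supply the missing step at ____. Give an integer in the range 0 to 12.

Multiply the listed residues: 9 · 9 · 2 = 81 → 162.
Reducing modulo 13: 162 = 12·13 + 6, so 2^41 ≡ 6.

6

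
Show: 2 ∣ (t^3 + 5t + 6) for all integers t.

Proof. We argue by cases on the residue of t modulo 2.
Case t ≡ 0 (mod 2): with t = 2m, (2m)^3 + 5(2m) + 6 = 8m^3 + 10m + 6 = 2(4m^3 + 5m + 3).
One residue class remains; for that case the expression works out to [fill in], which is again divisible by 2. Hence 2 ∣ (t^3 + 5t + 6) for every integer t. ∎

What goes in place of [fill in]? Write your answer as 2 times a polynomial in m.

2(4m^3 + 6m^2 + 8m + 6)

Only t ≡ 1 (mod 2) is unaccounted for. Put t = 2m+1:
(2m+1)^3 + 5(2m+1) + 6 expands to 8m^3 + 12m^2 + 16m + 12,
and factoring out 2 leaves 2(4m^3 + 6m^2 + 8m + 6).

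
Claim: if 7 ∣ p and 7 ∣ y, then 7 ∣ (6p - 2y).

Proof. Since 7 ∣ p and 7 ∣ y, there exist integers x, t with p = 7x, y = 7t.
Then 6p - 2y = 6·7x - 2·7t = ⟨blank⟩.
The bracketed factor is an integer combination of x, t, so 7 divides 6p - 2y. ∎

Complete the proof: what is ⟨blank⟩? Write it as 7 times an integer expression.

Each term has a factor of 7: 6·7x - 2·7t = 7·(-2t + 6x).
Since -2t + 6x is an integer, 7 ∣ (6p - 2y).

7(-2t + 6x)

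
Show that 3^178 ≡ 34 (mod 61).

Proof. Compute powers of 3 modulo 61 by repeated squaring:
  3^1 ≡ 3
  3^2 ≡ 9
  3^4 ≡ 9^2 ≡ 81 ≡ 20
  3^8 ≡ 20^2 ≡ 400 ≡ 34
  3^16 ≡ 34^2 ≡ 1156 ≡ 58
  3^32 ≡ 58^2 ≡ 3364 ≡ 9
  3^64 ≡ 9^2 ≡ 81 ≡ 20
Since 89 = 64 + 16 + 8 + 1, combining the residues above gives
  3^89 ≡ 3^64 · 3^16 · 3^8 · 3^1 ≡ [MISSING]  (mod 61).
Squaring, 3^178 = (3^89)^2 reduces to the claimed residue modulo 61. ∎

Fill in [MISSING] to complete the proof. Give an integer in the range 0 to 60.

Multiply the listed residues: 20 · 58 · 34 · 3 = 1160 → 39440 → 118320.
Reducing modulo 61: 118320 = 1939·61 + 41, so 3^89 ≡ 41.

41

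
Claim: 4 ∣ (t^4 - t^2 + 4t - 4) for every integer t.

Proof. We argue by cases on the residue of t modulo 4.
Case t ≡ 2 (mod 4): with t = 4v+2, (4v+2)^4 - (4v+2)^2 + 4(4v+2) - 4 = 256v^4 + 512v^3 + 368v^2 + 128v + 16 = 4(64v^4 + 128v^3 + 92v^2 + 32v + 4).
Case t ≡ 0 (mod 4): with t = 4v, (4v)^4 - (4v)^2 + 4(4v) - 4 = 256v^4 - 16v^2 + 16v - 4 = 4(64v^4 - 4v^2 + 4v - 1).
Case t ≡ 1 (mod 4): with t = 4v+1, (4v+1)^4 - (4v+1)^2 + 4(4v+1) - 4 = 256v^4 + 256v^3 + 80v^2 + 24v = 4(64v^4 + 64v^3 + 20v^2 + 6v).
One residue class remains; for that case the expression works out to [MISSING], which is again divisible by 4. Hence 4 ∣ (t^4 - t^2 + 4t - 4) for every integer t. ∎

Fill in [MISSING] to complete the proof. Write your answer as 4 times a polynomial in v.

Only t ≡ 3 (mod 4) is unaccounted for. Put t = 4v+3:
(4v+3)^4 - (4v+3)^2 + 4(4v+3) - 4 expands to 256v^4 + 768v^3 + 848v^2 + 424v + 80,
and factoring out 4 leaves 4(64v^4 + 192v^3 + 212v^2 + 106v + 20).

4(64v^4 + 192v^3 + 212v^2 + 106v + 20)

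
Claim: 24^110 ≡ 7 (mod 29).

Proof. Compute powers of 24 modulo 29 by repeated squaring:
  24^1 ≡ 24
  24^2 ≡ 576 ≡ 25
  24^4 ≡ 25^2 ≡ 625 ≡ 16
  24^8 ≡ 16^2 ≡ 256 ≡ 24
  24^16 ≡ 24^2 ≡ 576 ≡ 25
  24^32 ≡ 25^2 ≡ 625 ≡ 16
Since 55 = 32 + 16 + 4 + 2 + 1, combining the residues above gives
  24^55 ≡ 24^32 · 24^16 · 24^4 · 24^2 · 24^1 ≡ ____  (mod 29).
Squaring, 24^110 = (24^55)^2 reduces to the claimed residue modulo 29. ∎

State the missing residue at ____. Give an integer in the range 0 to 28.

24^32 · 24^16 · 24^4 · 24^2 · 24^1 ≡ 16 · 25 · 16 · 25 · 24 = 3840000.
3840000 mod 29 = 23, so 24^55 ≡ 23 (mod 29).

23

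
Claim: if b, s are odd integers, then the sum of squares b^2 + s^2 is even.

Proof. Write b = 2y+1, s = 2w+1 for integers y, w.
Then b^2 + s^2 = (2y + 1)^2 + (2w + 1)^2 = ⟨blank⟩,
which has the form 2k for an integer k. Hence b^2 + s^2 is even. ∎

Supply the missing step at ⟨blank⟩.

(2y + 1)^2 + (2w + 1)^2 = 4w^2 + 4w + 4y^2 + 4y + 2
= 2(2w^2 + 2w + 2y^2 + 2y + 1).
Since 2w^2 + 2w + 2y^2 + 2y + 1 is an integer, the sum of squares is of the form 2k for an integer k.

2(2w^2 + 2w + 2y^2 + 2y + 1)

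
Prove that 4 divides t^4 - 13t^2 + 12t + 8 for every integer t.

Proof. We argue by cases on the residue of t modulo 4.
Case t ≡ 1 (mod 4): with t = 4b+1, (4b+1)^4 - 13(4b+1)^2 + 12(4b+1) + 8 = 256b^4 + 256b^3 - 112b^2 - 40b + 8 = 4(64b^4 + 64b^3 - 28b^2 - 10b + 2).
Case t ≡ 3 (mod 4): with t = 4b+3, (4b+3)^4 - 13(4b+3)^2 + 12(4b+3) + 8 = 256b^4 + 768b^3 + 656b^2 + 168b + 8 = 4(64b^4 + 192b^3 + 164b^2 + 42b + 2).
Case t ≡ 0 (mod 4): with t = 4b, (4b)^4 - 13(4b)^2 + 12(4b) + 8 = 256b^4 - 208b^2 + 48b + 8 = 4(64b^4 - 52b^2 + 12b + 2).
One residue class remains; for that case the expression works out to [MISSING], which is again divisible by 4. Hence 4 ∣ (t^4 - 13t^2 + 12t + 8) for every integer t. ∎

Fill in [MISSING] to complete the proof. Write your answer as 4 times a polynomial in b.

The residues treated are {1, 3, 0}, so the missing case is t ≡ 2 (mod 4); write t = 4b+2.
Then (4b+2)^4 - 13(4b+2)^2 + 12(4b+2) + 8 = 256b^4 + 512b^3 + 176b^2 - 32b - 4 = 4(64b^4 + 128b^3 + 44b^2 - 8b - 1).

4(64b^4 + 128b^3 + 44b^2 - 8b - 1)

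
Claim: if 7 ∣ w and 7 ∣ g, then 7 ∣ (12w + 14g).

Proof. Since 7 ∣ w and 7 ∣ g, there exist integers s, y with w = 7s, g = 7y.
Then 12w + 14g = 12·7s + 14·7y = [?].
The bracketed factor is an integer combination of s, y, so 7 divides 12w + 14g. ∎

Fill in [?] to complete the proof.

7(12s + 14y)

Each term has a factor of 7: 12·7s + 14·7y = 7·(12s + 14y).
Since 12s + 14y is an integer, 7 ∣ (12w + 14g).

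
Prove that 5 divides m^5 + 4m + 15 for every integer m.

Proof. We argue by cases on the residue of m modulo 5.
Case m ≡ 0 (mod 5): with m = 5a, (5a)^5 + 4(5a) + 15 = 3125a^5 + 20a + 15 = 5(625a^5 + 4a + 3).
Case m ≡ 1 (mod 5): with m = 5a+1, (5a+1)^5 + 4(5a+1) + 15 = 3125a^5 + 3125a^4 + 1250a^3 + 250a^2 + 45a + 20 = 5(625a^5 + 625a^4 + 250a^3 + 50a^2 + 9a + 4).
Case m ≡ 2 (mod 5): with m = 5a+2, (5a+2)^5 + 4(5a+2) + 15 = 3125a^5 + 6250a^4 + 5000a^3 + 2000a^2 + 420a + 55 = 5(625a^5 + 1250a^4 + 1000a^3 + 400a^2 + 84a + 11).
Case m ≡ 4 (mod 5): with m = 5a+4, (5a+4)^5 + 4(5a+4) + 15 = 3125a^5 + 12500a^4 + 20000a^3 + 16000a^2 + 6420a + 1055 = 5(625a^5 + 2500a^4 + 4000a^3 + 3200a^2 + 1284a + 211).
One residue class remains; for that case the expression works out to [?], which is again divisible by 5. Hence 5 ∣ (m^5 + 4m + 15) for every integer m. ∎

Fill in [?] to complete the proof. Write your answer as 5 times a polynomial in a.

Only m ≡ 3 (mod 5) is unaccounted for. Put m = 5a+3:
(5a+3)^5 + 4(5a+3) + 15 expands to 3125a^5 + 9375a^4 + 11250a^3 + 6750a^2 + 2045a + 270,
and factoring out 5 leaves 5(625a^5 + 1875a^4 + 2250a^3 + 1350a^2 + 409a + 54).

5(625a^5 + 1875a^4 + 2250a^3 + 1350a^2 + 409a + 54)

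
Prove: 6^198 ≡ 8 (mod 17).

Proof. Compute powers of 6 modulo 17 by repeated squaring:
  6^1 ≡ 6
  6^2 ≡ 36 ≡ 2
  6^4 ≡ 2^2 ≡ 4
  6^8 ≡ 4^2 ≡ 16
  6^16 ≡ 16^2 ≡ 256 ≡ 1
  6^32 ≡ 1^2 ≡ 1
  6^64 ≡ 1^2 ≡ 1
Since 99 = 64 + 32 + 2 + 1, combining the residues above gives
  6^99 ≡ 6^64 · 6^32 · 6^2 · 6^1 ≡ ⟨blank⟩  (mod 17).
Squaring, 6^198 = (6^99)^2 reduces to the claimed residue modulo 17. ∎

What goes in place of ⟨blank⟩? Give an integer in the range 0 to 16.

Multiply the listed residues: 1 · 1 · 2 · 6 = 1 → 2 → 12.
Reducing modulo 17: 12 = 0·17 + 12, so 6^99 ≡ 12.

12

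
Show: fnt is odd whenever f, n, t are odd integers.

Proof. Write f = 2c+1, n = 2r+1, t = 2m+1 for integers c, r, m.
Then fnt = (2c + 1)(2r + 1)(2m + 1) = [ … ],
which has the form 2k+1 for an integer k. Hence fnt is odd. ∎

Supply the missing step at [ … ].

2(4cmr + 2cm + 2cr + c + 2mr + m + r) + 1

(2c + 1)(2r + 1)(2m + 1) = 8cmr + 4cm + 4cr + 2c + 4mr + 2m + 2r + 1
= 2(4cmr + 2cm + 2cr + c + 2mr + m + r) + 1.
Since 4cmr + 2cm + 2cr + c + 2mr + m + r is an integer, the product is of the form 2k+1 for an integer k.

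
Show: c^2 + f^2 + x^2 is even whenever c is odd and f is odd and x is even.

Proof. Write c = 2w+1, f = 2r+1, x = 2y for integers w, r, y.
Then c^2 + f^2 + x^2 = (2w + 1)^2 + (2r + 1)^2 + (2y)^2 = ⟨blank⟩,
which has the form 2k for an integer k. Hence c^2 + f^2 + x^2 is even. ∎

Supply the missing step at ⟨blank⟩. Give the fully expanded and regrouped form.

(2w + 1)^2 + (2r + 1)^2 + (2y)^2 = 4r^2 + 4r + 4w^2 + 4w + 4y^2 + 2
= 2(2r^2 + 2r + 2w^2 + 2w + 2y^2 + 1).
Since 2r^2 + 2r + 2w^2 + 2w + 2y^2 + 1 is an integer, the sum of squares is of the form 2k for an integer k.

2(2r^2 + 2r + 2w^2 + 2w + 2y^2 + 1)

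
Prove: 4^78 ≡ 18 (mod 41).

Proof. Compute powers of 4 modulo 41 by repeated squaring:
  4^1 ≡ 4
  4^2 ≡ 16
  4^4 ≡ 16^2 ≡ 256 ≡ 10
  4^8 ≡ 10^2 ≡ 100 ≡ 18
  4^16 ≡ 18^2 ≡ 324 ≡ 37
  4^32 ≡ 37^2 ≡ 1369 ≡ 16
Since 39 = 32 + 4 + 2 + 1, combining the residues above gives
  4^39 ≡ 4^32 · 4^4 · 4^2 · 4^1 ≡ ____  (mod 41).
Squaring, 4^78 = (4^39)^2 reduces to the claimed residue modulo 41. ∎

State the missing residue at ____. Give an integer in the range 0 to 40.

31

Multiply the listed residues: 16 · 10 · 16 · 4 = 160 → 2560 → 10240.
Reducing modulo 41: 10240 = 249·41 + 31, so 4^39 ≡ 31.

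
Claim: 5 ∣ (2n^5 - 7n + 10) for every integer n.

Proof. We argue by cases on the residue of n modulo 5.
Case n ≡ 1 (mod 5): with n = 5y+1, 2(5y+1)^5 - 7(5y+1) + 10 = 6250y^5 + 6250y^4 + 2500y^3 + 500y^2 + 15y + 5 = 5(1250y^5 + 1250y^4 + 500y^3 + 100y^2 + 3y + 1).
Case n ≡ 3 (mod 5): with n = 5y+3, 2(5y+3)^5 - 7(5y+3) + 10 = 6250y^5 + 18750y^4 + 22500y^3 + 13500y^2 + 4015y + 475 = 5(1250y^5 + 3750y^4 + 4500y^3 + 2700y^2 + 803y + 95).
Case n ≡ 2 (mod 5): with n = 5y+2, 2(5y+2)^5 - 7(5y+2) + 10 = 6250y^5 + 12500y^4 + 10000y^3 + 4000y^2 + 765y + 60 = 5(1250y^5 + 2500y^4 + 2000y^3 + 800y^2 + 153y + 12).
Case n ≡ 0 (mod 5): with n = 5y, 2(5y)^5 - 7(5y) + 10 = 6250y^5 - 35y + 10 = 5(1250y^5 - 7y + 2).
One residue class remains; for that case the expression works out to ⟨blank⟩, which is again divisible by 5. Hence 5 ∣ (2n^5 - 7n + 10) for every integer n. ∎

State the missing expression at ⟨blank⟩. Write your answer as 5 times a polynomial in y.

Only n ≡ 4 (mod 5) is unaccounted for. Put n = 5y+4:
2(5y+4)^5 - 7(5y+4) + 10 expands to 6250y^5 + 25000y^4 + 40000y^3 + 32000y^2 + 12765y + 2030,
and factoring out 5 leaves 5(1250y^5 + 5000y^4 + 8000y^3 + 6400y^2 + 2553y + 406).

5(1250y^5 + 5000y^4 + 8000y^3 + 6400y^2 + 2553y + 406)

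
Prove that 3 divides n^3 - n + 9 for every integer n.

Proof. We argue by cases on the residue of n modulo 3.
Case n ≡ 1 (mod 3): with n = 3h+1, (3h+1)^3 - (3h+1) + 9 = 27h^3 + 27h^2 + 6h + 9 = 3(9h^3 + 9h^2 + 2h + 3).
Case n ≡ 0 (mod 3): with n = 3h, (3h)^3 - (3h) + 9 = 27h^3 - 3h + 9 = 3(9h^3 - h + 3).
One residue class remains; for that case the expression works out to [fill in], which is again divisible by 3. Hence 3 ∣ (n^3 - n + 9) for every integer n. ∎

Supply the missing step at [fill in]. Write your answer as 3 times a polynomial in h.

Only n ≡ 2 (mod 3) is unaccounted for. Put n = 3h+2:
(3h+2)^3 - (3h+2) + 9 expands to 27h^3 + 54h^2 + 33h + 15,
and factoring out 3 leaves 3(9h^3 + 18h^2 + 11h + 5).

3(9h^3 + 18h^2 + 11h + 5)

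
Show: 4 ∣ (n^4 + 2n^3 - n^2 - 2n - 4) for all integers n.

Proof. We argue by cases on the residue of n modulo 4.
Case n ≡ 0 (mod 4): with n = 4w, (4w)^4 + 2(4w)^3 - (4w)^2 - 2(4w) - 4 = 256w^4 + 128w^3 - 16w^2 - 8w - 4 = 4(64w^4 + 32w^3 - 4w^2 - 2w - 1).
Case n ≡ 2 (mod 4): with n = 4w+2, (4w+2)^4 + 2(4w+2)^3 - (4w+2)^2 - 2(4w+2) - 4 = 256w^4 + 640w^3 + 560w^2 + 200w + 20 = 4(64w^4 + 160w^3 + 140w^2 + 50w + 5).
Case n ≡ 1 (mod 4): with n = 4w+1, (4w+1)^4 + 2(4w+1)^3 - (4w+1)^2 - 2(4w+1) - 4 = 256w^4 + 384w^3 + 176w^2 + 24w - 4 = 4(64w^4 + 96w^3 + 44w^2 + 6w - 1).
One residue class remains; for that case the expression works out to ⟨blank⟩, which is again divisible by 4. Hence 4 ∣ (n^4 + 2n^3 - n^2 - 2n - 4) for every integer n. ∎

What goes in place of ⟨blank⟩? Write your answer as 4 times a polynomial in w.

Only n ≡ 3 (mod 4) is unaccounted for. Put n = 4w+3:
(4w+3)^4 + 2(4w+3)^3 - (4w+3)^2 - 2(4w+3) - 4 expands to 256w^4 + 896w^3 + 1136w^2 + 616w + 116,
and factoring out 4 leaves 4(64w^4 + 224w^3 + 284w^2 + 154w + 29).

4(64w^4 + 224w^3 + 284w^2 + 154w + 29)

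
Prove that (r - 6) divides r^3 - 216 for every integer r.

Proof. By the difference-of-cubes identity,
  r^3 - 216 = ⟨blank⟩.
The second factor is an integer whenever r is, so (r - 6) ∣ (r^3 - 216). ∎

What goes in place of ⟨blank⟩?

(r - 6)(r^2 + 6r + 36)

a^3 - b^3 = (a - b)(a^2 + ab + b^2). With a = r, b = 6:
r^3 - 216 = (r - 6)(r^2 + 6r + 36).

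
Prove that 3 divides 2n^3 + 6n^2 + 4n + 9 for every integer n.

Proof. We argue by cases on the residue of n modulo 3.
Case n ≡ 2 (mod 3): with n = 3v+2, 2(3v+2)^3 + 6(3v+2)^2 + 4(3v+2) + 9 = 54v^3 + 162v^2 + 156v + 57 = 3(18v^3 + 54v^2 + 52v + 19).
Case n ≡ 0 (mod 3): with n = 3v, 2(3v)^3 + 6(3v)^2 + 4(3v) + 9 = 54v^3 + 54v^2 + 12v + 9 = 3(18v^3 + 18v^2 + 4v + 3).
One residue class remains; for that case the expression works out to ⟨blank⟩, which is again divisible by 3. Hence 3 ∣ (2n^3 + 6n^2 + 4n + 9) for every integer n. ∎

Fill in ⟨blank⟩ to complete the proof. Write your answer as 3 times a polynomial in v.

The residues treated are {2, 0}, so the missing case is n ≡ 1 (mod 3); write n = 3v+1.
Then 2(3v+1)^3 + 6(3v+1)^2 + 4(3v+1) + 9 = 54v^3 + 108v^2 + 66v + 21 = 3(18v^3 + 36v^2 + 22v + 7).

3(18v^3 + 36v^2 + 22v + 7)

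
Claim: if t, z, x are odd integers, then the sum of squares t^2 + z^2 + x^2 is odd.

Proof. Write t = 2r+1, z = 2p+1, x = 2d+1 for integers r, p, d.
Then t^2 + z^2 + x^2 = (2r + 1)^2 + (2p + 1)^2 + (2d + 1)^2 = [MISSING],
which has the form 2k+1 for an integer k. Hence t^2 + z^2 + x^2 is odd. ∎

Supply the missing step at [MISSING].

(2r + 1)^2 + (2p + 1)^2 + (2d + 1)^2 = 4d^2 + 4d + 4p^2 + 4p + 4r^2 + 4r + 3
= 2(2d^2 + 2d + 2p^2 + 2p + 2r^2 + 2r + 1) + 1.
Since 2d^2 + 2d + 2p^2 + 2p + 2r^2 + 2r + 1 is an integer, the sum of squares is of the form 2k+1 for an integer k.

2(2d^2 + 2d + 2p^2 + 2p + 2r^2 + 2r + 1) + 1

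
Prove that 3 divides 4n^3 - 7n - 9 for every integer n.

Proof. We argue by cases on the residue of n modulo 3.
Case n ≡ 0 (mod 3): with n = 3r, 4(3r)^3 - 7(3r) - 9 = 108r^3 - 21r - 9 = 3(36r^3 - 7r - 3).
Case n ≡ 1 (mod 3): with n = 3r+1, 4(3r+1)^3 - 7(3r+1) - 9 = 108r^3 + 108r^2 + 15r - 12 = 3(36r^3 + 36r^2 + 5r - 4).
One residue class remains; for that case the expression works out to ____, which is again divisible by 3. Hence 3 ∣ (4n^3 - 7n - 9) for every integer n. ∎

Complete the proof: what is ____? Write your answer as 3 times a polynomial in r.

The residues treated are {0, 1}, so the missing case is n ≡ 2 (mod 3); write n = 3r+2.
Then 4(3r+2)^3 - 7(3r+2) - 9 = 108r^3 + 216r^2 + 123r + 9 = 3(36r^3 + 72r^2 + 41r + 3).

3(36r^3 + 72r^2 + 41r + 3)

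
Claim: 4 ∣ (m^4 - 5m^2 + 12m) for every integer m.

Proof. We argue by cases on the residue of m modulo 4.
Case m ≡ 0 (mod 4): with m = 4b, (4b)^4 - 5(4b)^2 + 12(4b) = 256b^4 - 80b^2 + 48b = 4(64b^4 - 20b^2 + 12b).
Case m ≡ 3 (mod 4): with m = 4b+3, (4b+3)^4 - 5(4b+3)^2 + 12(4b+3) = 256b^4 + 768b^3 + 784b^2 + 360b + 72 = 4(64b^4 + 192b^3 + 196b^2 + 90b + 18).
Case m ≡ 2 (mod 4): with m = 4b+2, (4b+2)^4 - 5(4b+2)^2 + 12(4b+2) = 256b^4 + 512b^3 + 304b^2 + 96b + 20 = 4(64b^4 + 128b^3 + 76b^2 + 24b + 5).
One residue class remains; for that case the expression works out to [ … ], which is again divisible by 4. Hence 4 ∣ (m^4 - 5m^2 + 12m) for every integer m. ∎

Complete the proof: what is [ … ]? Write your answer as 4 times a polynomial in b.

Only m ≡ 1 (mod 4) is unaccounted for. Put m = 4b+1:
(4b+1)^4 - 5(4b+1)^2 + 12(4b+1) expands to 256b^4 + 256b^3 + 16b^2 + 24b + 8,
and factoring out 4 leaves 4(64b^4 + 64b^3 + 4b^2 + 6b + 2).

4(64b^4 + 64b^3 + 4b^2 + 6b + 2)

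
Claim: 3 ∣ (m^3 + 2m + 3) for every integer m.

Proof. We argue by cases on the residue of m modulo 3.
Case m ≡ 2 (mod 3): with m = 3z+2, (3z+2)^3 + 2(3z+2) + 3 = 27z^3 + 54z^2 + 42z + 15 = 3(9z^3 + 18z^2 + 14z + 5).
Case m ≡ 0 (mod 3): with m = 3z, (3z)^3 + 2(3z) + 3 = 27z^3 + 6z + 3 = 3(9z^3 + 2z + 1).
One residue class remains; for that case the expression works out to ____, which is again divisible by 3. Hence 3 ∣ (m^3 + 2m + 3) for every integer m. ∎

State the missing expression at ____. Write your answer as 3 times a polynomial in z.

3(9z^3 + 9z^2 + 5z + 2)

Only m ≡ 1 (mod 3) is unaccounted for. Put m = 3z+1:
(3z+1)^3 + 2(3z+1) + 3 expands to 27z^3 + 27z^2 + 15z + 6,
and factoring out 3 leaves 3(9z^3 + 9z^2 + 5z + 2).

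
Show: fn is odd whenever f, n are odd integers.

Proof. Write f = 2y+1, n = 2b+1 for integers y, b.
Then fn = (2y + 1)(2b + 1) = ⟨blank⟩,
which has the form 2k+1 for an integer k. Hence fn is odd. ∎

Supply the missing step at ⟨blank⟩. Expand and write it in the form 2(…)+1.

Expanding: (2y + 1)(2b + 1) = 4by + 2b + 2y + 1.
Every term except the constant is even, so this is 2(2by + b + y) + 1,
and 2by + b + y ∈ ℤ gives the required form.

2(2by + b + y) + 1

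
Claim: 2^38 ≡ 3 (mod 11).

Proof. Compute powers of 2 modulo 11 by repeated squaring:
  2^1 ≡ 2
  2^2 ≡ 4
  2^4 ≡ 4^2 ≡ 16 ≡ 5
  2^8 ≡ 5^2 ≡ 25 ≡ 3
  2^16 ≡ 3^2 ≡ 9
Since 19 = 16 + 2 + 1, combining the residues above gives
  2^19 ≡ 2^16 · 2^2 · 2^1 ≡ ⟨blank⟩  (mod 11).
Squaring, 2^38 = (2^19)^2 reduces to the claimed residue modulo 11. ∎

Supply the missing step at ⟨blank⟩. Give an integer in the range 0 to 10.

6

Multiply the listed residues: 9 · 4 · 2 = 36 → 72.
Reducing modulo 11: 72 = 6·11 + 6, so 2^19 ≡ 6.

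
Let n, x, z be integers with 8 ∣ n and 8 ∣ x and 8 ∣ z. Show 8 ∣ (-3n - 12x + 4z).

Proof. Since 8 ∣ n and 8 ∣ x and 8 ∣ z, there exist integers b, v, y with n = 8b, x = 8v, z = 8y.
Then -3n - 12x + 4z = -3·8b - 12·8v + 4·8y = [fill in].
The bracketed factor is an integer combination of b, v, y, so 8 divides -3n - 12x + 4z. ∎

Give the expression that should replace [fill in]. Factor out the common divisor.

Pull the common 8 out of every term: -3·8b - 12·8v + 4·8y = 8(-3b - 12v + 4y).
-3b - 12v + 4y is an integer, which exhibits the divisibility.

8(-3b - 12v + 4y)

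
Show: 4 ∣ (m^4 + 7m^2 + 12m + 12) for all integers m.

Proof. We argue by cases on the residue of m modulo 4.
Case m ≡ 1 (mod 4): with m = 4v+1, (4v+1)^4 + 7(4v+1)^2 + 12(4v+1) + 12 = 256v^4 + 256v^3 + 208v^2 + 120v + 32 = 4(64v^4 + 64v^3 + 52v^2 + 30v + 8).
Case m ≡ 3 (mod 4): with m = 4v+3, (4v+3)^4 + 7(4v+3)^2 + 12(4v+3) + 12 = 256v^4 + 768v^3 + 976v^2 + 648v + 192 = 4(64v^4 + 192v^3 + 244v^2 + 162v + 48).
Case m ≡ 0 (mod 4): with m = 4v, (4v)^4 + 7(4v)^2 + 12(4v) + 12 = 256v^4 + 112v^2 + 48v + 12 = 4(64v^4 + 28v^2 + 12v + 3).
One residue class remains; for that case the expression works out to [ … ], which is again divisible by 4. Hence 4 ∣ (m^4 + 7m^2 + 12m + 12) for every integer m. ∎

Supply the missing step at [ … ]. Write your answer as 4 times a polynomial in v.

4(64v^4 + 128v^3 + 124v^2 + 72v + 20)

The residues treated are {1, 3, 0}, so the missing case is m ≡ 2 (mod 4); write m = 4v+2.
Then (4v+2)^4 + 7(4v+2)^2 + 12(4v+2) + 12 = 256v^4 + 512v^3 + 496v^2 + 288v + 80 = 4(64v^4 + 128v^3 + 124v^2 + 72v + 20).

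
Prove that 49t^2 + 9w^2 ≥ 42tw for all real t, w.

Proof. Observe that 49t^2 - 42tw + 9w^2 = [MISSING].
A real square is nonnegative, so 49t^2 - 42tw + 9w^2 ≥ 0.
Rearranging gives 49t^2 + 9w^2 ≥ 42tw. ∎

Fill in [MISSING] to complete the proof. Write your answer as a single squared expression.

The leading and trailing coefficients are 7^2 and 3^2, and 42 = 2·7·3, so the trinomial is (7t - 3w)^2.
Hence 49t^2 - 42tw + 9w^2 ≥ 0.

(7t - 3w)^2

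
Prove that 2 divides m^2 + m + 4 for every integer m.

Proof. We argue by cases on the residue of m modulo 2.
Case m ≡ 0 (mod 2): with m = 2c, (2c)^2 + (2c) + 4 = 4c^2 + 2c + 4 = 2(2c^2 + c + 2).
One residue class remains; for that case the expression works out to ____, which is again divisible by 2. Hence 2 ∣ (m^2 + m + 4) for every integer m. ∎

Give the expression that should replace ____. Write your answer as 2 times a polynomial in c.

Only m ≡ 1 (mod 2) is unaccounted for. Put m = 2c+1:
(2c+1)^2 + (2c+1) + 4 expands to 4c^2 + 6c + 6,
and factoring out 2 leaves 2(2c^2 + 3c + 3).

2(2c^2 + 3c + 3)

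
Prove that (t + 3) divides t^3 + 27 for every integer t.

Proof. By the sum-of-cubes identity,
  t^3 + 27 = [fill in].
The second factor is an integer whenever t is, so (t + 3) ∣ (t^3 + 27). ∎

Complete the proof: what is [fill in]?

a^3 + b^3 = (a + b)(a^2 - ab + b^2). With a = t, b = 3:
t^3 + 27 = (t + 3)(t^2 - 3t + 9).

(t + 3)(t^2 - 3t + 9)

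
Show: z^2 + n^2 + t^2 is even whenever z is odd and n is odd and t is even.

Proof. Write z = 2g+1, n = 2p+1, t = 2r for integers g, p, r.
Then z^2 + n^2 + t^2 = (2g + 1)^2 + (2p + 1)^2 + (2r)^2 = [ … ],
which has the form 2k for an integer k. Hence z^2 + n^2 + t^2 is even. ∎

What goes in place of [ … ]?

Expanding: (2g + 1)^2 + (2p + 1)^2 + (2r)^2 = 4g^2 + 4g + 4p^2 + 4p + 4r^2 + 2.
Every term is even; pulling out the factor of 2 gives 2(2g^2 + 2g + 2p^2 + 2p + 2r^2 + 1).

2(2g^2 + 2g + 2p^2 + 2p + 2r^2 + 1)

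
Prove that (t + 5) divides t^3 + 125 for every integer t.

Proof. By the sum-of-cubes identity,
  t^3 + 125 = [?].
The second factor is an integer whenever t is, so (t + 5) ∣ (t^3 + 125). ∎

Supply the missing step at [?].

(t + 5)(t^2 - 5t + 25)

a^3 + b^3 = (a + b)(a^2 - ab + b^2). With a = t, b = 5:
t^3 + 125 = (t + 5)(t^2 - 5t + 25).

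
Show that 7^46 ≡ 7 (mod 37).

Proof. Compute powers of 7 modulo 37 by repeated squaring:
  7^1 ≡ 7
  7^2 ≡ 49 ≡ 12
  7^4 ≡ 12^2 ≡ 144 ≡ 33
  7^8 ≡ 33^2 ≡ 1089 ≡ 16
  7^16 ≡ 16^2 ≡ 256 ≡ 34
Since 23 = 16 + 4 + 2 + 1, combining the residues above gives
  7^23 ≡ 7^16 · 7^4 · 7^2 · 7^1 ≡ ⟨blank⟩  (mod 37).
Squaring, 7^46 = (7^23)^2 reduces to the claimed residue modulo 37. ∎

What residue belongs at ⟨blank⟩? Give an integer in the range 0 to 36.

Multiply the listed residues: 34 · 33 · 12 · 7 = 1122 → 13464 → 94248.
Reducing modulo 37: 94248 = 2547·37 + 9, so 7^23 ≡ 9.

9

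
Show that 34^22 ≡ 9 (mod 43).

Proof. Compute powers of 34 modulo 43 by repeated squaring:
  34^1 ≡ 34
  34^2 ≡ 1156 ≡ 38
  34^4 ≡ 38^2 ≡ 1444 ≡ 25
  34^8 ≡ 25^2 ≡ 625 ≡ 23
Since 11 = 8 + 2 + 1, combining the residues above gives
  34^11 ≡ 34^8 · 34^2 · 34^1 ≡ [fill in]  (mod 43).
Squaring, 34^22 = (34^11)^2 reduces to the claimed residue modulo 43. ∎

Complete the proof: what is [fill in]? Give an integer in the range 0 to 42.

3

Multiply the listed residues: 23 · 38 · 34 = 874 → 29716.
Reducing modulo 43: 29716 = 691·43 + 3, so 34^11 ≡ 3.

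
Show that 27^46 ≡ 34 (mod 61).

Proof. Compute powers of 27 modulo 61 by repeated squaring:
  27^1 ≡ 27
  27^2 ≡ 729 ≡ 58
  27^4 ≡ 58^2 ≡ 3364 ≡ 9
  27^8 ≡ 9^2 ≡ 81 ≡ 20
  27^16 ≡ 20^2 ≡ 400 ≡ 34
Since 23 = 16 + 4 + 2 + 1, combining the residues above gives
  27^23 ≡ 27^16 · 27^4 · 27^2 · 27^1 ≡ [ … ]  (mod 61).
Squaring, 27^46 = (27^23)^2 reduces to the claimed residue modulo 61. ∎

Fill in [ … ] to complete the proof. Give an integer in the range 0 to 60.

41

Multiply the listed residues: 34 · 9 · 58 · 27 = 306 → 17748 → 479196.
Reducing modulo 61: 479196 = 7855·61 + 41, so 27^23 ≡ 41.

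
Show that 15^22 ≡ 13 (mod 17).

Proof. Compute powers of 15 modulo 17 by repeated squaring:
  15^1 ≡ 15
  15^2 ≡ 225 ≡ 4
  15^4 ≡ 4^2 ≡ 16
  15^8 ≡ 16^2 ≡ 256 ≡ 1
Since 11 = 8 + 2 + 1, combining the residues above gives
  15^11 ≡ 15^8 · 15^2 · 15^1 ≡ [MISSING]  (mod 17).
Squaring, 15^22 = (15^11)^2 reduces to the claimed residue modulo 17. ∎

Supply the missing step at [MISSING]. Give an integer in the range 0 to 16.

9

15^8 · 15^2 · 15^1 ≡ 1 · 4 · 15 = 60.
60 mod 17 = 9, so 15^11 ≡ 9 (mod 17).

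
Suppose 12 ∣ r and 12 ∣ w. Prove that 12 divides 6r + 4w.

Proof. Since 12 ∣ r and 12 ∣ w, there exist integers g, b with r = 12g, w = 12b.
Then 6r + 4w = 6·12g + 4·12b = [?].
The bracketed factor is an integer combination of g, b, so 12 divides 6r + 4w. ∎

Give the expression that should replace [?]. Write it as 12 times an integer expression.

Each term has a factor of 12: 6·12g + 4·12b = 12·(4b + 6g).
Since 4b + 6g is an integer, 12 ∣ (6r + 4w).

12(4b + 6g)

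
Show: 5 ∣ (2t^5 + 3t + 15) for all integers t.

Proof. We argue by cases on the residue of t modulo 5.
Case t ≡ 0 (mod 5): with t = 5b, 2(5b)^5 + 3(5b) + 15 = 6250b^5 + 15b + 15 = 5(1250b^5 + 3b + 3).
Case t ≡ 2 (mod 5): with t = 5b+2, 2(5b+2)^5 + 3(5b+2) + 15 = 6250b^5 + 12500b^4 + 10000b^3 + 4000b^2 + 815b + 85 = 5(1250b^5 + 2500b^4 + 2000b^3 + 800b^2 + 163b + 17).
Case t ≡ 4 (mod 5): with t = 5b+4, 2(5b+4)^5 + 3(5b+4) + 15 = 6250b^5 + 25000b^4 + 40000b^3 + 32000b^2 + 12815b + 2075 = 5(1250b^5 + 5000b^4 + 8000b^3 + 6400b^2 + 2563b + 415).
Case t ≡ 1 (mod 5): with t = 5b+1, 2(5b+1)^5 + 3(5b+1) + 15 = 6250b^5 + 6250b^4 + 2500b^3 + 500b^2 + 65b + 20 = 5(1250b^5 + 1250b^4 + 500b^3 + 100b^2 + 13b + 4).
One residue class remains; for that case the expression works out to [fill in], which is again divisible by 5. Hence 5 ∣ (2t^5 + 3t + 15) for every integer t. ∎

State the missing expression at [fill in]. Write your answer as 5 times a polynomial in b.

5(1250b^5 + 3750b^4 + 4500b^3 + 2700b^2 + 813b + 102)

Only t ≡ 3 (mod 5) is unaccounted for. Put t = 5b+3:
2(5b+3)^5 + 3(5b+3) + 15 expands to 6250b^5 + 18750b^4 + 22500b^3 + 13500b^2 + 4065b + 510,
and factoring out 5 leaves 5(1250b^5 + 3750b^4 + 4500b^3 + 2700b^2 + 813b + 102).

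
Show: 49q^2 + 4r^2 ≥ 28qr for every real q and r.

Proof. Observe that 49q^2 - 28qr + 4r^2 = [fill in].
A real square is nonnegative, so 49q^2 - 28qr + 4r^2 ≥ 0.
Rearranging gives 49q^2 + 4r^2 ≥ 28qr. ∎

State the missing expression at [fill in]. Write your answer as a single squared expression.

49q^2 - 28qr + 4r^2 is a perfect-square trinomial: the outer terms are (7q)^2 and (2r)^2, and the cross term is -2·7q·2r.
So 49q^2 - 28qr + 4r^2 = (7q - 2r)^2 ≥ 0.

(7q - 2r)^2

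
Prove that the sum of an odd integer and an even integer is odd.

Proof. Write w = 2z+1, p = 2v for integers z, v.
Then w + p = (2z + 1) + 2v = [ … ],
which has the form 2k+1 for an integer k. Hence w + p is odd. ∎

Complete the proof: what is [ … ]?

(2z + 1) + 2v = 2v + 2z + 1
= 2(v + z) + 1.
Since v + z is an integer, the sum is of the form 2k+1 for an integer k.

2(v + z) + 1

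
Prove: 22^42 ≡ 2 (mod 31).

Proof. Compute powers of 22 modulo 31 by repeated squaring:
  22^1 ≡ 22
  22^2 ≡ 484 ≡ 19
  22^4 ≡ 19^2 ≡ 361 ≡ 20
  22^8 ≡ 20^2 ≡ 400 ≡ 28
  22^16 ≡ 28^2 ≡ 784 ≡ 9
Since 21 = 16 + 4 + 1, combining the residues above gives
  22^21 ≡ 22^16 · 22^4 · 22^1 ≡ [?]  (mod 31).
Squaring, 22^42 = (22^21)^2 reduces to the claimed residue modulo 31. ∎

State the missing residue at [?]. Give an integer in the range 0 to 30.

23

Multiply the listed residues: 9 · 20 · 22 = 180 → 3960.
Reducing modulo 31: 3960 = 127·31 + 23, so 22^21 ≡ 23.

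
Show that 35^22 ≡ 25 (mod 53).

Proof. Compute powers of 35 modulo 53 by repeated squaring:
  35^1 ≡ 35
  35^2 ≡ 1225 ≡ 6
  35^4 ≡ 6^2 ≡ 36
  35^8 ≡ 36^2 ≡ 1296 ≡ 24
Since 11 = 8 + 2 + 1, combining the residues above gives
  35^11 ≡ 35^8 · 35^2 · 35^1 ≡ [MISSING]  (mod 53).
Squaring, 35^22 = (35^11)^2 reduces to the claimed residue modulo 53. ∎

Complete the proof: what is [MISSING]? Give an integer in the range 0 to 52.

5

Multiply the listed residues: 24 · 6 · 35 = 144 → 5040.
Reducing modulo 53: 5040 = 95·53 + 5, so 35^11 ≡ 5.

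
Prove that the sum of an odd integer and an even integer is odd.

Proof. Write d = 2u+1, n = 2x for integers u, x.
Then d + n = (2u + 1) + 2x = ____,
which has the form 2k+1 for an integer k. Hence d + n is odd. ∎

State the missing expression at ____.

2(u + x) + 1

(2u + 1) + 2x = 2u + 2x + 1
= 2(u + x) + 1.
Since u + x is an integer, the sum is of the form 2k+1 for an integer k.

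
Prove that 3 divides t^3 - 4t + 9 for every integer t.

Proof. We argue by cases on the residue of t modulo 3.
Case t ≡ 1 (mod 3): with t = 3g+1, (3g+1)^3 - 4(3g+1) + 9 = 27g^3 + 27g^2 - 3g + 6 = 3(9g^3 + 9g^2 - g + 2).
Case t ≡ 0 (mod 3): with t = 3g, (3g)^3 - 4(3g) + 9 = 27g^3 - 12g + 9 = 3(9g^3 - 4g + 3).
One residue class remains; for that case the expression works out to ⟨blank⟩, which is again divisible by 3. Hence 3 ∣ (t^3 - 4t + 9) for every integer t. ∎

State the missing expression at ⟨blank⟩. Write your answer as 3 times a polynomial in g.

3(9g^3 + 18g^2 + 8g + 3)

Only t ≡ 2 (mod 3) is unaccounted for. Put t = 3g+2:
(3g+2)^3 - 4(3g+2) + 9 expands to 27g^3 + 54g^2 + 24g + 9,
and factoring out 3 leaves 3(9g^3 + 18g^2 + 8g + 3).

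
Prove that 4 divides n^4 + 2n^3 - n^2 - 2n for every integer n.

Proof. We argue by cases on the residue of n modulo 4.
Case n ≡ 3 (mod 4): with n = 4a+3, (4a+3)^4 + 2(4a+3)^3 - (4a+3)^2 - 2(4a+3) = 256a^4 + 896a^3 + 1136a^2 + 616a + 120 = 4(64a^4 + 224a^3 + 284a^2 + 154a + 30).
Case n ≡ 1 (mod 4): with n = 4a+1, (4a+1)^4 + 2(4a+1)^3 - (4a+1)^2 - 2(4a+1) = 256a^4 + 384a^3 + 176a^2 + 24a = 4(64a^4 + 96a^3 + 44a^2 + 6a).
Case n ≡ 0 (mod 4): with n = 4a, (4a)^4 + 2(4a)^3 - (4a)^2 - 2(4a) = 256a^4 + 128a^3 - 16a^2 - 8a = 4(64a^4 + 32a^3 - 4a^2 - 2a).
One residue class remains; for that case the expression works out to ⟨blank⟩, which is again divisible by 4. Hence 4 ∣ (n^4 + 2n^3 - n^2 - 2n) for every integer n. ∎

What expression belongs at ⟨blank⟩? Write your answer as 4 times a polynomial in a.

4(64a^4 + 160a^3 + 140a^2 + 50a + 6)

The residues treated are {3, 1, 0}, so the missing case is n ≡ 2 (mod 4); write n = 4a+2.
Then (4a+2)^4 + 2(4a+2)^3 - (4a+2)^2 - 2(4a+2) = 256a^4 + 640a^3 + 560a^2 + 200a + 24 = 4(64a^4 + 160a^3 + 140a^2 + 50a + 6).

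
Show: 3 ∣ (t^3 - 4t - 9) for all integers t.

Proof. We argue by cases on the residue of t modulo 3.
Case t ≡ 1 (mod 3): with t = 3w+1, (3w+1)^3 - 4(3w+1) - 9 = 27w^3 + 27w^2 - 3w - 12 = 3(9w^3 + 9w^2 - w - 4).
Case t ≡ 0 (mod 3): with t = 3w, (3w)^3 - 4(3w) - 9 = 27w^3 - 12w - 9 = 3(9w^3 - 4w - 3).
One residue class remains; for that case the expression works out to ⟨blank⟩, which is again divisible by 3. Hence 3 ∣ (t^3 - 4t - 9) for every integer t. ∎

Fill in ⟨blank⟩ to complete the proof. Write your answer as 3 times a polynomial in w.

3(9w^3 + 18w^2 + 8w - 3)

Only t ≡ 2 (mod 3) is unaccounted for. Put t = 3w+2:
(3w+2)^3 - 4(3w+2) - 9 expands to 27w^3 + 54w^2 + 24w - 9,
and factoring out 3 leaves 3(9w^3 + 18w^2 + 8w - 3).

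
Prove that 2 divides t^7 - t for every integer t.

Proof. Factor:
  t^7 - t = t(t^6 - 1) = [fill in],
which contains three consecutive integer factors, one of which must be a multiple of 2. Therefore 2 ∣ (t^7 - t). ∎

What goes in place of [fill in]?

t^6 - 1 = (t^2 - 1)(t^4 + t^2 + 1), and t^2 - 1 = (t-1)(t+1).
So t(t^6 - 1) = (t - 1)t(t + 1)(t^4 + t^2 + 1).

(t - 1)t(t + 1)(t^4 + t^2 + 1)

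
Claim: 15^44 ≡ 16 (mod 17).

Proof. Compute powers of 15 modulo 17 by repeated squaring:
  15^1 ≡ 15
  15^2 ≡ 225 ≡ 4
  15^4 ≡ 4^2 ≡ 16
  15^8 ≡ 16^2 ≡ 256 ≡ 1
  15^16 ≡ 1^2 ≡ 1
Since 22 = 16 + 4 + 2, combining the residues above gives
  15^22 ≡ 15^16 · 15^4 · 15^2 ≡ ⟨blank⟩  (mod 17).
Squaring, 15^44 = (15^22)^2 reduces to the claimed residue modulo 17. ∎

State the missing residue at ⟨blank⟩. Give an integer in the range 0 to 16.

13

Multiply the listed residues: 1 · 16 · 4 = 16 → 64.
Reducing modulo 17: 64 = 3·17 + 13, so 15^22 ≡ 13.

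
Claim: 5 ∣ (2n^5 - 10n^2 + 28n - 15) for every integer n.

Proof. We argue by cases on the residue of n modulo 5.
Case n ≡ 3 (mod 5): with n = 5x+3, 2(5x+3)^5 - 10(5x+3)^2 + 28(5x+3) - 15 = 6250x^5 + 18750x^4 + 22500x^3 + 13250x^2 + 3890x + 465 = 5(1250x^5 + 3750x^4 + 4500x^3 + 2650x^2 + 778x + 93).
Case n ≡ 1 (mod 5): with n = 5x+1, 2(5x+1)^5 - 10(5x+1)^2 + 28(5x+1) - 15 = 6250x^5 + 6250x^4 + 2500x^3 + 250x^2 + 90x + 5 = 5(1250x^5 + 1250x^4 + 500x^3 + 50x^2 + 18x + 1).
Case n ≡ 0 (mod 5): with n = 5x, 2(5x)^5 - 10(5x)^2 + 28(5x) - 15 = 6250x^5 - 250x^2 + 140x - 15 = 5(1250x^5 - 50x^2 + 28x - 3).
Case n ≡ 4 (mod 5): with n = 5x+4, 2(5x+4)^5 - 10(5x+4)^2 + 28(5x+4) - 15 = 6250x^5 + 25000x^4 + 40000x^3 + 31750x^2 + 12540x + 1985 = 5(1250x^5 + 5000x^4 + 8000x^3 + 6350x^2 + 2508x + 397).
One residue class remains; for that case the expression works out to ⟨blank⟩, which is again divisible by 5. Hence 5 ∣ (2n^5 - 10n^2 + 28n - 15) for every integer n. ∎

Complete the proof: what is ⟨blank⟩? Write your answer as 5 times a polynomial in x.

5(1250x^5 + 2500x^4 + 2000x^3 + 750x^2 + 148x + 13)

Only n ≡ 2 (mod 5) is unaccounted for. Put n = 5x+2:
2(5x+2)^5 - 10(5x+2)^2 + 28(5x+2) - 15 expands to 6250x^5 + 12500x^4 + 10000x^3 + 3750x^2 + 740x + 65,
and factoring out 5 leaves 5(1250x^5 + 2500x^4 + 2000x^3 + 750x^2 + 148x + 13).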